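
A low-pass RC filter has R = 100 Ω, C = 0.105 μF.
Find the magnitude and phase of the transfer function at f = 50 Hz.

Step 1 — Angular frequency: ω = 2π·50 = 314.2 rad/s.
Step 2 — Transfer function: H(jω) = 1/(1 + jωRC).
Step 3 — Denominator: 1 + jωRC = 1 + j·314.2·100·1.05e-07 = 1 + j0.003299.
Step 4 — H = 1 - j0.003299.
Step 5 — Magnitude: |H| = 1 (-0.0 dB); phase: φ = -0.2°.

|H| = 1 (-0.0 dB), φ = -0.2°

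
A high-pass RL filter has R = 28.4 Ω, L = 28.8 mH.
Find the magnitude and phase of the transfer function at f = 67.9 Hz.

Step 1 — Angular frequency: ω = 2π·67.9 = 426.6 rad/s.
Step 2 — Transfer function: H(jω) = jωL/(R + jωL).
Step 3 — Numerator jωL = j·12.29; denominator R + jωL = 28.4 + j12.29.
Step 4 — H = 0.1577 + j0.3644.
Step 5 — Magnitude: |H| = 0.3971 (-8.0 dB); phase: φ = 66.6°.

|H| = 0.3971 (-8.0 dB), φ = 66.6°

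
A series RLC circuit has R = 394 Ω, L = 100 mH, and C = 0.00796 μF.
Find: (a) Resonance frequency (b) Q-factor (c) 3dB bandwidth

Step 1 — Resonance: ω₀ = 1/√(LC) = 1/√(0.1·7.96e-09) = 3.544e+04 rad/s.
Step 2 — f₀ = ω₀/(2π) = 5641 Hz.
Step 3 — Series Q: Q = ω₀L/R = 3.544e+04·0.1/394 = 8.996.
Step 4 — Bandwidth: Δω = ω₀/Q = 3940 rad/s; BW = Δω/(2π) = 627.1 Hz.

(a) f₀ = 5641 Hz  (b) Q = 8.996  (c) BW = 627.1 Hz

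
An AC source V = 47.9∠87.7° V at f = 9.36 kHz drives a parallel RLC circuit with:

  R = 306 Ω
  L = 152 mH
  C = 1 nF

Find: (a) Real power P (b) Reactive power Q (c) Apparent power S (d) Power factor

Step 1 — Angular frequency: ω = 2π·f = 2π·9360 = 5.881e+04 rad/s.
Step 2 — Component impedances:
  R: Z = R = 306 Ω
  L: Z = jωL = j·5.881e+04·0.152 = 0 + j8939 Ω
  C: Z = 1/(jωC) = -j/(ω·C) = 0 - j1.7e+04 Ω
Step 3 — Parallel combination: 1/Z_total = 1/R + 1/L + 1/C; Z_total = 305.9 + j4.967 Ω = 306∠0.9° Ω.
Step 4 — Source phasor: V = 47.9∠87.7° V = 1.922 + j47.86 V.
Step 5 — Current: I = V / Z = 0.008821 + j0.1563 A = 0.1566∠86.8° A.
Step 6 — Complex power: S = V·I* = 7.498 + j0.1217 VA.
Step 7 — Real power: P = Re(S) = 7.498 W.
Step 8 — Reactive power: Q = Im(S) = 0.1217 VAR.
Step 9 — Apparent power: |S| = 7.499 VA.
Step 10 — Power factor: PF = P/|S| = 0.9999 (lagging).

(a) P = 7.498 W  (b) Q = 0.1217 VAR  (c) S = 7.499 VA  (d) PF = 0.9999 (lagging)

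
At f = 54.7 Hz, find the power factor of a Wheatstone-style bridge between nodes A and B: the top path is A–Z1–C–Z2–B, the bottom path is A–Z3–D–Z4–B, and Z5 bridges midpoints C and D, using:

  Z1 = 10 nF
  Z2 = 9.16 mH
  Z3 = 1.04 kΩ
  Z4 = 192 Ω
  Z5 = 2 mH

Step 1 — Angular frequency: ω = 2π·f = 2π·54.7 = 343.7 rad/s.
Step 2 — Component impedances:
  Z1: Z = 1/(jωC) = -j/(ω·C) = 0 - j2.91e+05 Ω
  Z2: Z = jωL = j·343.7·0.00916 = 0 + j3.148 Ω
  Z3: Z = R = 1040 Ω
  Z4: Z = R = 192 Ω
  Z5: Z = jωL = j·343.7·0.002 = 0 + j0.6874 Ω
Step 3 — Bridge requires nodal analysis (the Z5 bridge couples midpoints C and D, so the two paths cannot be reduced to a simple series/parallel combination). Setting node B to ground and injecting 1 A at node A, the 3-node admittance system at A, C, D solves to V_A = Z_AB = 1040 + j0.1166 Ω = 1040∠0.0° Ω.
Step 4 — Power factor: PF = cos(φ) = Re(Z)/|Z| = 1040/1040 = 1.
Step 5 — Type: Im(Z) = 0.1166 ⇒ lagging (phase φ = 0.0°).

PF = 1 (lagging, φ = 0.0°)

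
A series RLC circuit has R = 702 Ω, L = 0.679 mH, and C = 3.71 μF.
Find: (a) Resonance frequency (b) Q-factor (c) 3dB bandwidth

Step 1 — Resonance condition Im(Z)=0 gives ω₀ = 1/√(LC).
Step 2 — ω₀ = 1/√(0.000679·3.71e-06) = 1.992e+04 rad/s.
Step 3 — f₀ = ω₀/(2π) = 3171 Hz.
Step 4 — Series Q: Q = ω₀L/R = 1.992e+04·0.000679/702 = 0.01927.
Step 5 — 3dB bandwidth: Δω = ω₀/Q = 1.034e+06 rad/s; BW = Δω/(2π) = 1.645e+05 Hz.

(a) f₀ = 3171 Hz  (b) Q = 0.01927  (c) BW = 1.645e+05 Hz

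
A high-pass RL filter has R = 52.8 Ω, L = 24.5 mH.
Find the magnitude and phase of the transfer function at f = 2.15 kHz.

Step 1 — Angular frequency: ω = 2π·2150 = 1.351e+04 rad/s.
Step 2 — Transfer function: H(jω) = jωL/(R + jωL).
Step 3 — Numerator jωL = j·331; denominator R + jωL = 52.8 + j331.
Step 4 — H = 0.9752 + j0.1556.
Step 5 — Magnitude: |H| = 0.9875 (-0.1 dB); phase: φ = 9.1°.

|H| = 0.9875 (-0.1 dB), φ = 9.1°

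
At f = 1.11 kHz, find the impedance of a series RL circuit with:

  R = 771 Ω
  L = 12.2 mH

Step 1 — Angular frequency: ω = 2π·f = 2π·1110 = 6974 rad/s.
Step 2 — Component impedances:
  R: Z = R = 771 Ω
  L: Z = jωL = j·6974·0.0122 = 0 + j85.09 Ω
Step 3 — Series combination: Z_total = R + L = 771 + j85.09 Ω = 775.7∠6.3° Ω.

Z = 771 + j85.09 Ω = 775.7∠6.3° Ω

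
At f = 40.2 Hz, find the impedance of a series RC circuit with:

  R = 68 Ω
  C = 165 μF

Step 1 — Angular frequency: ω = 2π·f = 2π·40.2 = 252.6 rad/s.
Step 2 — Component impedances:
  R: Z = R = 68 Ω
  C: Z = 1/(jωC) = -j/(ω·C) = 0 - j23.99 Ω
Step 3 — Series combination: Z_total = R + C = 68 - j23.99 Ω = 72.11∠-19.4° Ω.

Z = 68 - j23.99 Ω = 72.11∠-19.4° Ω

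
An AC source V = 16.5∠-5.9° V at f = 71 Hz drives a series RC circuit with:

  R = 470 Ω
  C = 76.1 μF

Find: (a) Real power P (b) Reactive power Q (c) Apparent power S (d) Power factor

Step 1 — Angular frequency: ω = 2π·f = 2π·71 = 446.1 rad/s.
Step 2 — Component impedances:
  R: Z = R = 470 Ω
  C: Z = 1/(jωC) = -j/(ω·C) = 0 - j29.46 Ω
Step 3 — Series combination: Z_total = R + C = 470 - j29.46 Ω = 470.9∠-3.6° Ω.
Step 4 — Source phasor: V = 16.5∠-5.9° V = 16.41 - j1.696 V.
Step 5 — Current: I = V / Z = 0.03501 - j0.001415 A = 0.03504∠-2.3° A.
Step 6 — Complex power: S = V·I* = 0.577 - j0.03616 VA.
Step 7 — Real power: P = Re(S) = 0.577 W.
Step 8 — Reactive power: Q = Im(S) = -0.03616 VAR.
Step 9 — Apparent power: |S| = 0.5781 VA.
Step 10 — Power factor: PF = P/|S| = 0.998 (leading).

(a) P = 0.577 W  (b) Q = -0.03616 VAR  (c) S = 0.5781 VA  (d) PF = 0.998 (leading)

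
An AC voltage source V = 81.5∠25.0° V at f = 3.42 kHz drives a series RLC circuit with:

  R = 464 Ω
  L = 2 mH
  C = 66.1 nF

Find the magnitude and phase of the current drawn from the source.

Step 1 — Angular frequency: ω = 2π·f = 2π·3420 = 2.149e+04 rad/s.
Step 2 — Component impedances:
  R: Z = R = 464 Ω
  L: Z = jωL = j·2.149e+04·0.002 = 0 + j42.98 Ω
  C: Z = 1/(jωC) = -j/(ω·C) = 0 - j704 Ω
Step 3 — Series combination: Z_total = R + L + C = 464 - j661.1 Ω = 807.6∠-54.9° Ω.
Step 4 — Source phasor: V = 81.5∠25.0° V = 73.86 + j34.44 V.
Step 5 — Ohm's law: I = V / Z_total = (73.86 + j34.44) / (464 - j661.1) = 0.01764 + j0.09936 A.
Step 6 — Convert to polar: |I| = 0.1009 A, ∠I = 79.9°.

I = 0.1009∠79.9° A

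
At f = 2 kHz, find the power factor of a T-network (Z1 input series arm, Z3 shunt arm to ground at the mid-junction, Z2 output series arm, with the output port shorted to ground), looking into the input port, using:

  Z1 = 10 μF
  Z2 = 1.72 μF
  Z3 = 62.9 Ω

Step 1 — Angular frequency: ω = 2π·f = 2π·2000 = 1.257e+04 rad/s.
Step 2 — Component impedances:
  Z1: Z = 1/(jωC) = -j/(ω·C) = 0 - j7.958 Ω
  Z2: Z = 1/(jωC) = -j/(ω·C) = 0 - j46.27 Ω
  Z3: Z = R = 62.9 Ω
Step 3 — With the output port shorted to ground, the output series arm Z2 runs from the junction to ground; the shunt arm Z3 also runs from the junction to ground. They appear in parallel: Z3 || Z2 = 22.08 - j30.02 Ω.
Step 4 — Series with input arm Z1: Z_in = Z1 + (Z3 || Z2) = 22.08 - j37.98 Ω = 43.93∠-59.8° Ω.
Step 5 — Power factor: PF = cos(φ) = Re(Z)/|Z| = 22.08/43.93 = 0.5026.
Step 6 — Type: Im(Z) = -37.98 ⇒ leading (phase φ = -59.8°).

PF = 0.5026 (leading, φ = -59.8°)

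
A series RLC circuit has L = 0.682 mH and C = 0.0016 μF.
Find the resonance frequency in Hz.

Step 1 — Resonance condition Im(Z)=0 gives ω₀ = 1/√(LC).
Step 2 — ω₀ = 1/√(0.000682·1.6e-09) = 9.573e+05 rad/s.
Step 3 — f₀ = ω₀/(2π) = 1.524e+05 Hz.

f₀ = 1.524e+05 Hz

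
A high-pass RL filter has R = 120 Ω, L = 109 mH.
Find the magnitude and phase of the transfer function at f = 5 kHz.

Step 1 — Angular frequency: ω = 2π·5000 = 3.142e+04 rad/s.
Step 2 — Transfer function: H(jω) = jωL/(R + jωL).
Step 3 — Numerator jωL = j·3424; denominator R + jωL = 120 + j3424.
Step 4 — H = 0.9988 + j0.035.
Step 5 — Magnitude: |H| = 0.9994 (-0.0 dB); phase: φ = 2.0°.

|H| = 0.9994 (-0.0 dB), φ = 2.0°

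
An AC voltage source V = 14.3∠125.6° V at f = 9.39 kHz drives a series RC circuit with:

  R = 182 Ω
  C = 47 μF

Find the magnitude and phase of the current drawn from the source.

Step 1 — Angular frequency: ω = 2π·f = 2π·9390 = 5.9e+04 rad/s.
Step 2 — Component impedances:
  R: Z = R = 182 Ω
  C: Z = 1/(jωC) = -j/(ω·C) = 0 - j0.3606 Ω
Step 3 — Series combination: Z_total = R + C = 182 - j0.3606 Ω = 182∠-0.1° Ω.
Step 4 — Source phasor: V = 14.3∠125.6° V = -8.324 + j11.63 V.
Step 5 — Ohm's law: I = V / Z_total = (-8.324 + j11.63) / (182 - j0.3606) = -0.04586 + j0.0638 A.
Step 6 — Convert to polar: |I| = 0.07857 A, ∠I = 125.7°.

I = 0.07857∠125.7° A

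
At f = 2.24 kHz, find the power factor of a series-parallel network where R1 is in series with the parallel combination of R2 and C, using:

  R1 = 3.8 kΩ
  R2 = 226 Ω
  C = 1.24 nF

Step 1 — Angular frequency: ω = 2π·f = 2π·2240 = 1.407e+04 rad/s.
Step 2 — Component impedances:
  R1: Z = R = 3800 Ω
  R2: Z = R = 226 Ω
  C: Z = 1/(jωC) = -j/(ω·C) = 0 - j5.73e+04 Ω
Step 3 — Parallel branch: R2 || C = 1/(1/R2 + 1/C) = 226 - j0.8914 Ω.
Step 4 — Series with R1: Z_total = R1 + (R2 || C) = 4026 - j0.8914 Ω = 4026∠-0.0° Ω.
Step 5 — Power factor: PF = cos(φ) = Re(Z)/|Z| = 4026/4026 = 1.
Step 6 — Type: Im(Z) = -0.8914 ⇒ leading (phase φ = -0.0°).

PF = 1 (leading, φ = -0.0°)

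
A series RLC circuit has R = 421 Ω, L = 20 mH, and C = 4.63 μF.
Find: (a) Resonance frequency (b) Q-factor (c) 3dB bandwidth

Step 1 — Resonance: ω₀ = 1/√(LC) = 1/√(0.02·4.63e-06) = 3286 rad/s.
Step 2 — f₀ = ω₀/(2π) = 523 Hz.
Step 3 — Series Q: Q = ω₀L/R = 3286·0.02/421 = 0.1561.
Step 4 — Bandwidth: Δω = ω₀/Q = 2.105e+04 rad/s; BW = Δω/(2π) = 3350 Hz.

(a) f₀ = 523 Hz  (b) Q = 0.1561  (c) BW = 3350 Hz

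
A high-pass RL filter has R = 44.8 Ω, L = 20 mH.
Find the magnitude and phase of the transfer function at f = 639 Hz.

Step 1 — Angular frequency: ω = 2π·639 = 4015 rad/s.
Step 2 — Transfer function: H(jω) = jωL/(R + jωL).
Step 3 — Numerator jωL = j·80.3; denominator R + jωL = 44.8 + j80.3.
Step 4 — H = 0.7626 + j0.4255.
Step 5 — Magnitude: |H| = 0.8733 (-1.2 dB); phase: φ = 29.2°.

|H| = 0.8733 (-1.2 dB), φ = 29.2°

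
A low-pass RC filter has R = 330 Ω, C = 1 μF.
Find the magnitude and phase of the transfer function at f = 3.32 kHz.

Step 1 — Angular frequency: ω = 2π·3320 = 2.086e+04 rad/s.
Step 2 — Transfer function: H(jω) = 1/(1 + jωRC).
Step 3 — Denominator: 1 + jωRC = 1 + j·2.086e+04·330·1e-06 = 1 + j6.884.
Step 4 — H = 0.02067 - j0.1423.
Step 5 — Magnitude: |H| = 0.1438 (-16.8 dB); phase: φ = -81.7°.

|H| = 0.1438 (-16.8 dB), φ = -81.7°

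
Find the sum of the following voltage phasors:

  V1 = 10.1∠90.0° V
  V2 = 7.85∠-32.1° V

Step 1 — Convert each phasor to rectangular form:
  V1 = 10.1·(cos(90.0°) + j·sin(90.0°)) = 0 + j10.1 V
  V2 = 7.85·(cos(-32.1°) + j·sin(-32.1°)) = 6.65 - j4.171 V
Step 2 — Sum components: V_total = 6.65 + j5.929 V.
Step 3 — Convert to polar: |V_total| = 8.909 V, ∠V_total = 41.7°.

V_total = 8.909∠41.7° V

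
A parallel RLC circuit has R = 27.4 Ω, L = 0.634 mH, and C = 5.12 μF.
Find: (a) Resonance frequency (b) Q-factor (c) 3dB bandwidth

Step 1 — Resonance: ω₀ = 1/√(LC) = 1/√(0.000634·5.12e-06) = 1.755e+04 rad/s.
Step 2 — f₀ = ω₀/(2π) = 2793 Hz.
Step 3 — Parallel Q: Q = R/(ω₀L) = 27.4/(1.755e+04·0.000634) = 2.462.
Step 4 — Bandwidth: Δω = ω₀/Q = 7128 rad/s; BW = Δω/(2π) = 1134 Hz.

(a) f₀ = 2793 Hz  (b) Q = 2.462  (c) BW = 1134 Hz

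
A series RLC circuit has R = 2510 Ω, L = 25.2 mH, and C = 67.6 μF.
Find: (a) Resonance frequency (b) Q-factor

Step 1 — Resonance condition Im(Z)=0 gives ω₀ = 1/√(LC).
Step 2 — ω₀ = 1/√(0.0252·6.76e-05) = 766.2 rad/s.
Step 3 — f₀ = ω₀/(2π) = 121.9 Hz.
Step 4 — Series Q: Q = ω₀L/R = 766.2·0.0252/2510 = 0.007692.

(a) f₀ = 121.9 Hz  (b) Q = 0.007692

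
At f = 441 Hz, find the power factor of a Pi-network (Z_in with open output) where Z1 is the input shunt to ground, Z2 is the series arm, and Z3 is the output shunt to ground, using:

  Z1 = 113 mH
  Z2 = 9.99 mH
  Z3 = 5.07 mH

Step 1 — Angular frequency: ω = 2π·f = 2π·441 = 2771 rad/s.
Step 2 — Component impedances:
  Z1: Z = jωL = j·2771·0.113 = 0 + j313.1 Ω
  Z2: Z = jωL = j·2771·0.00999 = 0 + j27.68 Ω
  Z3: Z = jωL = j·2771·0.00507 = 0 + j14.05 Ω
Step 3 — With open output, the series arm Z2 and the output shunt Z3 appear in series to ground: Z2 + Z3 = 0 + j41.73 Ω.
Step 4 — Parallel with input shunt Z1: Z_in = Z1 || (Z2 + Z3) = 0 + j36.82 Ω = 36.82∠90.0° Ω.
Step 5 — Power factor: PF = cos(φ) = Re(Z)/|Z| = -0/36.82 = -0.
Step 6 — Type: Im(Z) = 36.82 ⇒ lagging (phase φ = 90.0°).

PF = -0 (lagging, φ = 90.0°)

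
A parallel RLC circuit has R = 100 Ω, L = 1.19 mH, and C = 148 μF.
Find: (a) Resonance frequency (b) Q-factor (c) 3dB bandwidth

Step 1 — Resonance: ω₀ = 1/√(LC) = 1/√(0.00119·0.000148) = 2383 rad/s.
Step 2 — f₀ = ω₀/(2π) = 379.2 Hz.
Step 3 — Parallel Q: Q = R/(ω₀L) = 100/(2383·0.00119) = 35.27.
Step 4 — Bandwidth: Δω = ω₀/Q = 67.57 rad/s; BW = Δω/(2π) = 10.75 Hz.

(a) f₀ = 379.2 Hz  (b) Q = 35.27  (c) BW = 10.75 Hz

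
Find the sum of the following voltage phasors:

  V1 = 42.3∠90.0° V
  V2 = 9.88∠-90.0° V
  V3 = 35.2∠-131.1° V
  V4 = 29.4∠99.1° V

Step 1 — Convert each phasor to rectangular form:
  V1 = 42.3·(cos(90.0°) + j·sin(90.0°)) = 0 + j42.3 V
  V2 = 9.88·(cos(-90.0°) + j·sin(-90.0°)) = 0 - j9.88 V
  V3 = 35.2·(cos(-131.1°) + j·sin(-131.1°)) = -23.14 - j26.53 V
  V4 = 29.4·(cos(99.1°) + j·sin(99.1°)) = -4.65 + j29.03 V
Step 2 — Sum components: V_total = -27.79 + j34.92 V.
Step 3 — Convert to polar: |V_total| = 44.63 V, ∠V_total = 128.5°.

V_total = 44.63∠128.5° V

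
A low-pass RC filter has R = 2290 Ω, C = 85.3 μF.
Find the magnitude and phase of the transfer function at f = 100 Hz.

Step 1 — Angular frequency: ω = 2π·100 = 628.3 rad/s.
Step 2 — Transfer function: H(jω) = 1/(1 + jωRC).
Step 3 — Denominator: 1 + jωRC = 1 + j·628.3·2290·8.53e-05 = 1 + j122.7.
Step 4 — H = 6.638e-05 - j0.008147.
Step 5 — Magnitude: |H| = 0.008147 (-41.8 dB); phase: φ = -89.5°.

|H| = 0.008147 (-41.8 dB), φ = -89.5°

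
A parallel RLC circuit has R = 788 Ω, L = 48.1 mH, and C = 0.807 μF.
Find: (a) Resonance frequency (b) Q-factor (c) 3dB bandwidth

Step 1 — Resonance: ω₀ = 1/√(LC) = 1/√(0.0481·8.07e-07) = 5076 rad/s.
Step 2 — f₀ = ω₀/(2π) = 807.8 Hz.
Step 3 — Parallel Q: Q = R/(ω₀L) = 788/(5076·0.0481) = 3.228.
Step 4 — Bandwidth: Δω = ω₀/Q = 1573 rad/s; BW = Δω/(2π) = 250.3 Hz.

(a) f₀ = 807.8 Hz  (b) Q = 3.228  (c) BW = 250.3 Hz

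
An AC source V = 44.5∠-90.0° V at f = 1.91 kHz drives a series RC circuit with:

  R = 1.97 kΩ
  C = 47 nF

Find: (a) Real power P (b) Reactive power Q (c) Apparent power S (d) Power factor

Step 1 — Angular frequency: ω = 2π·f = 2π·1910 = 1.2e+04 rad/s.
Step 2 — Component impedances:
  R: Z = R = 1970 Ω
  C: Z = 1/(jωC) = -j/(ω·C) = 0 - j1773 Ω
Step 3 — Series combination: Z_total = R + C = 1970 - j1773 Ω = 2650∠-42.0° Ω.
Step 4 — Source phasor: V = 44.5∠-90.0° V = 0 - j44.5 V.
Step 5 — Current: I = V / Z = 0.01123 - j0.01248 A = 0.01679∠-48.0° A.
Step 6 — Complex power: S = V·I* = 0.5554 - j0.4998 VA.
Step 7 — Real power: P = Re(S) = 0.5554 W.
Step 8 — Reactive power: Q = Im(S) = -0.4998 VAR.
Step 9 — Apparent power: |S| = 0.7472 VA.
Step 10 — Power factor: PF = P/|S| = 0.7433 (leading).

(a) P = 0.5554 W  (b) Q = -0.4998 VAR  (c) S = 0.7472 VA  (d) PF = 0.7433 (leading)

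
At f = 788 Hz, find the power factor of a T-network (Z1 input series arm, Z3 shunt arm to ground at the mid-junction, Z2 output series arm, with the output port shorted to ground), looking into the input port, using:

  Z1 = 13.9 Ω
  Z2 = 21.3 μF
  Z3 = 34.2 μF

Step 1 — Angular frequency: ω = 2π·f = 2π·788 = 4951 rad/s.
Step 2 — Component impedances:
  Z1: Z = R = 13.9 Ω
  Z2: Z = 1/(jωC) = -j/(ω·C) = 0 - j9.482 Ω
  Z3: Z = 1/(jωC) = -j/(ω·C) = 0 - j5.906 Ω
Step 3 — With the output port shorted to ground, the output series arm Z2 runs from the junction to ground; the shunt arm Z3 also runs from the junction to ground. They appear in parallel: Z3 || Z2 = 0 - j3.639 Ω.
Step 4 — Series with input arm Z1: Z_in = Z1 + (Z3 || Z2) = 13.9 - j3.639 Ω = 14.37∠-14.7° Ω.
Step 5 — Power factor: PF = cos(φ) = Re(Z)/|Z| = 13.9/14.368 = 0.9674.
Step 6 — Type: Im(Z) = -3.639 ⇒ leading (phase φ = -14.7°).

PF = 0.9674 (leading, φ = -14.7°)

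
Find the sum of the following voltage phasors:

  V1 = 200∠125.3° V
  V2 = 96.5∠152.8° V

Step 1 — Convert each phasor to rectangular form:
  V1 = 200·(cos(125.3°) + j·sin(125.3°)) = -115.6 + j163.2 V
  V2 = 96.5·(cos(152.8°) + j·sin(152.8°)) = -85.83 + j44.11 V
Step 2 — Sum components: V_total = -201.4 + j207.3 V.
Step 3 — Convert to polar: |V_total| = 289.1 V, ∠V_total = 134.2°.

V_total = 289.1∠134.2° V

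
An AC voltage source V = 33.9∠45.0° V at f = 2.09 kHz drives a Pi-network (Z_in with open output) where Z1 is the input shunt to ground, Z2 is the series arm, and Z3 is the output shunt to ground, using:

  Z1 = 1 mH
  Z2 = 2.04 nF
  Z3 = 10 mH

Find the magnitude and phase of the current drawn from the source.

Step 1 — Angular frequency: ω = 2π·f = 2π·2090 = 1.313e+04 rad/s.
Step 2 — Component impedances:
  Z1: Z = jωL = j·1.313e+04·0.001 = 0 + j13.13 Ω
  Z2: Z = 1/(jωC) = -j/(ω·C) = 0 - j3.733e+04 Ω
  Z3: Z = jωL = j·1.313e+04·0.01 = 0 + j131.3 Ω
Step 3 — With open output, the series arm Z2 and the output shunt Z3 appear in series to ground: Z2 + Z3 = 0 - j3.72e+04 Ω.
Step 4 — Parallel with input shunt Z1: Z_in = Z1 || (Z2 + Z3) = 0 + j13.14 Ω = 13.14∠90.0° Ω.
Step 5 — Source phasor: V = 33.9∠45.0° V = 23.97 + j23.97 V.
Step 6 — Ohm's law: I = V / Z_total = (23.97 + j23.97) / (0 + j13.14) = 1.825 - j1.825 A.
Step 7 — Convert to polar: |I| = 2.581 A, ∠I = -45.0°.

I = 2.581∠-45.0° A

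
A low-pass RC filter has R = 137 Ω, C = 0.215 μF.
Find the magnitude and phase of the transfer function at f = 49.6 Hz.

Step 1 — Angular frequency: ω = 2π·49.6 = 311.6 rad/s.
Step 2 — Transfer function: H(jω) = 1/(1 + jωRC).
Step 3 — Denominator: 1 + jωRC = 1 + j·311.6·137·2.15e-07 = 1 + j0.00918.
Step 4 — H = 0.9999 - j0.009179.
Step 5 — Magnitude: |H| = 1 (-0.0 dB); phase: φ = -0.5°.

|H| = 1 (-0.0 dB), φ = -0.5°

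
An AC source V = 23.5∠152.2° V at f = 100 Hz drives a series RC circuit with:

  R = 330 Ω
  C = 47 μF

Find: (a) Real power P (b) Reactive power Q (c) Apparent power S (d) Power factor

Step 1 — Angular frequency: ω = 2π·f = 2π·100 = 628.3 rad/s.
Step 2 — Component impedances:
  R: Z = R = 330 Ω
  C: Z = 1/(jωC) = -j/(ω·C) = 0 - j33.86 Ω
Step 3 — Series combination: Z_total = R + C = 330 - j33.86 Ω = 331.7∠-5.9° Ω.
Step 4 — Source phasor: V = 23.5∠152.2° V = -20.79 + j10.96 V.
Step 5 — Current: I = V / Z = -0.06571 + j0.02647 A = 0.07084∠158.1° A.
Step 6 — Complex power: S = V·I* = 1.656 - j0.1699 VA.
Step 7 — Real power: P = Re(S) = 1.656 W.
Step 8 — Reactive power: Q = Im(S) = -0.1699 VAR.
Step 9 — Apparent power: |S| = 1.665 VA.
Step 10 — Power factor: PF = P/|S| = 0.9948 (leading).

(a) P = 1.656 W  (b) Q = -0.1699 VAR  (c) S = 1.665 VA  (d) PF = 0.9948 (leading)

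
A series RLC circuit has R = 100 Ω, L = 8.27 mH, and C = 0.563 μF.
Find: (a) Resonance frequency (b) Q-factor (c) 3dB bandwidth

Step 1 — Resonance: ω₀ = 1/√(LC) = 1/√(0.00827·5.63e-07) = 1.466e+04 rad/s.
Step 2 — f₀ = ω₀/(2π) = 2332 Hz.
Step 3 — Series Q: Q = ω₀L/R = 1.466e+04·0.00827/100 = 1.212.
Step 4 — Bandwidth: Δω = ω₀/Q = 1.209e+04 rad/s; BW = Δω/(2π) = 1924 Hz.

(a) f₀ = 2332 Hz  (b) Q = 1.212  (c) BW = 1924 Hz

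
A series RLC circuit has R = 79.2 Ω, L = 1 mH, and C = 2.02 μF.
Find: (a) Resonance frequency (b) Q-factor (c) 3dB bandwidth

Step 1 — Resonance: ω₀ = 1/√(LC) = 1/√(0.001·2.02e-06) = 2.225e+04 rad/s.
Step 2 — f₀ = ω₀/(2π) = 3541 Hz.
Step 3 — Series Q: Q = ω₀L/R = 2.225e+04·0.001/79.2 = 0.2809.
Step 4 — Bandwidth: Δω = ω₀/Q = 7.92e+04 rad/s; BW = Δω/(2π) = 1.261e+04 Hz.

(a) f₀ = 3541 Hz  (b) Q = 0.2809  (c) BW = 1.261e+04 Hz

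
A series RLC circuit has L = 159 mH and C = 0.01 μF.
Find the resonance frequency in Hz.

Step 1 — Resonance condition Im(Z)=0 gives ω₀ = 1/√(LC).
Step 2 — ω₀ = 1/√(0.159·1e-08) = 2.508e+04 rad/s.
Step 3 — f₀ = ω₀/(2π) = 3991 Hz.

f₀ = 3991 Hz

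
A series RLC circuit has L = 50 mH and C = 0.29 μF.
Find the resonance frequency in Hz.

Step 1 — Resonance condition Im(Z)=0 gives ω₀ = 1/√(LC).
Step 2 — ω₀ = 1/√(0.05·2.9e-07) = 8305 rad/s.
Step 3 — f₀ = ω₀/(2π) = 1322 Hz.

f₀ = 1322 Hz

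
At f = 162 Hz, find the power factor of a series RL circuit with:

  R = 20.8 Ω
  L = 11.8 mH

Step 1 — Angular frequency: ω = 2π·f = 2π·162 = 1018 rad/s.
Step 2 — Component impedances:
  R: Z = R = 20.8 Ω
  L: Z = jωL = j·1018·0.0118 = 0 + j12.01 Ω
Step 3 — Series combination: Z_total = R + L = 20.8 + j12.01 Ω = 24.02∠30.0° Ω.
Step 4 — Power factor: PF = cos(φ) = Re(Z)/|Z| = 20.8/24.019 = 0.866.
Step 5 — Type: Im(Z) = 12.01 ⇒ lagging (phase φ = 30.0°).

PF = 0.866 (lagging, φ = 30.0°)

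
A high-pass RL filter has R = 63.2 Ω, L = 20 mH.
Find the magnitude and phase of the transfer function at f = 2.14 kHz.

Step 1 — Angular frequency: ω = 2π·2140 = 1.345e+04 rad/s.
Step 2 — Transfer function: H(jω) = jωL/(R + jωL).
Step 3 — Numerator jωL = j·268.9; denominator R + jωL = 63.2 + j268.9.
Step 4 — H = 0.9477 + j0.2227.
Step 5 — Magnitude: |H| = 0.9735 (-0.2 dB); phase: φ = 13.2°.

|H| = 0.9735 (-0.2 dB), φ = 13.2°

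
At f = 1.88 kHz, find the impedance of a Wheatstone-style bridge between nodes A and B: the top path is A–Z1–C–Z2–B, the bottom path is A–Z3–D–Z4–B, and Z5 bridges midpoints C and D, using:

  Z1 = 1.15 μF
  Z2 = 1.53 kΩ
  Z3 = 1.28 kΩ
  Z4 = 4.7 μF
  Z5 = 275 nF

Step 1 — Angular frequency: ω = 2π·f = 2π·1880 = 1.181e+04 rad/s.
Step 2 — Component impedances:
  Z1: Z = 1/(jωC) = -j/(ω·C) = 0 - j73.61 Ω
  Z2: Z = R = 1530 Ω
  Z3: Z = R = 1280 Ω
  Z4: Z = 1/(jωC) = -j/(ω·C) = 0 - j18.01 Ω
  Z5: Z = 1/(jωC) = -j/(ω·C) = 0 - j307.8 Ω
Step 3 — Bridge requires nodal analysis (the Z5 bridge couples midpoints C and D, so the two paths cannot be reduced to a simple series/parallel combination). Setting node B to ground and injecting 1 A at node A, the 3-node admittance system at A, C, D solves to V_A = Z_AB = 148.9 - j328.1 Ω = 360.3∠-65.6° Ω.

Z = 148.9 - j328.1 Ω = 360.3∠-65.6° Ω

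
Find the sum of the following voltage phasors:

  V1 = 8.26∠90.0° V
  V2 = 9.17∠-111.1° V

Step 1 — Convert each phasor to rectangular form:
  V1 = 8.26·(cos(90.0°) + j·sin(90.0°)) = 0 + j8.26 V
  V2 = 9.17·(cos(-111.1°) + j·sin(-111.1°)) = -3.301 - j8.555 V
Step 2 — Sum components: V_total = -3.301 - j0.2952 V.
Step 3 — Convert to polar: |V_total| = 3.314 V, ∠V_total = -174.9°.

V_total = 3.314∠-174.9° V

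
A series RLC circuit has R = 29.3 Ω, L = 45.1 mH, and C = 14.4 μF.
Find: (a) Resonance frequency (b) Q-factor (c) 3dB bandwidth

Step 1 — Resonance: ω₀ = 1/√(LC) = 1/√(0.0451·1.44e-05) = 1241 rad/s.
Step 2 — f₀ = ω₀/(2π) = 197.5 Hz.
Step 3 — Series Q: Q = ω₀L/R = 1241·0.0451/29.3 = 1.91.
Step 4 — Bandwidth: Δω = ω₀/Q = 649.7 rad/s; BW = Δω/(2π) = 103.4 Hz.

(a) f₀ = 197.5 Hz  (b) Q = 1.91  (c) BW = 103.4 Hz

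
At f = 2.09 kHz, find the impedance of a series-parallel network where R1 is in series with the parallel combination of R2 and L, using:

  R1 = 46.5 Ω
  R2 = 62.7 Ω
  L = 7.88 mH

Step 1 — Angular frequency: ω = 2π·f = 2π·2090 = 1.313e+04 rad/s.
Step 2 — Component impedances:
  R1: Z = R = 46.5 Ω
  R2: Z = R = 62.7 Ω
  L: Z = jωL = j·1.313e+04·0.00788 = 0 + j103.5 Ω
Step 3 — Parallel branch: R2 || L = 1/(1/R2 + 1/L) = 45.86 + j27.79 Ω.
Step 4 — Series with R1: Z_total = R1 + (R2 || L) = 92.36 + j27.79 Ω = 96.45∠16.7° Ω.

Z = 92.36 + j27.79 Ω = 96.45∠16.7° Ω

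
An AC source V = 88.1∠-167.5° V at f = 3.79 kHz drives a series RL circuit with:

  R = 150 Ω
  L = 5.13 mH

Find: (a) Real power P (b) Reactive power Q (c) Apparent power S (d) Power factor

Step 1 — Angular frequency: ω = 2π·f = 2π·3790 = 2.381e+04 rad/s.
Step 2 — Component impedances:
  R: Z = R = 150 Ω
  L: Z = jωL = j·2.381e+04·0.00513 = 0 + j122.2 Ω
Step 3 — Series combination: Z_total = R + L = 150 + j122.2 Ω = 193.5∠39.2° Ω.
Step 4 — Source phasor: V = 88.1∠-167.5° V = -86.01 - j19.07 V.
Step 5 — Current: I = V / Z = -0.407 + j0.2043 A = 0.4554∠153.3° A.
Step 6 — Complex power: S = V·I* = 31.11 + j25.34 VA.
Step 7 — Real power: P = Re(S) = 31.11 W.
Step 8 — Reactive power: Q = Im(S) = 25.34 VAR.
Step 9 — Apparent power: |S| = 40.12 VA.
Step 10 — Power factor: PF = P/|S| = 0.7754 (lagging).

(a) P = 31.11 W  (b) Q = 25.34 VAR  (c) S = 40.12 VA  (d) PF = 0.7754 (lagging)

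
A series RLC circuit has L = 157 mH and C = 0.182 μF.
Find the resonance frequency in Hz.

Step 1 — Resonance condition Im(Z)=0 gives ω₀ = 1/√(LC).
Step 2 — ω₀ = 1/√(0.157·1.82e-07) = 5916 rad/s.
Step 3 — f₀ = ω₀/(2π) = 941.5 Hz.

f₀ = 941.5 Hz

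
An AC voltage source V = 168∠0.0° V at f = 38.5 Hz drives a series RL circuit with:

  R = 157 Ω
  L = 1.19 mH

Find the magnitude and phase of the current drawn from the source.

Step 1 — Angular frequency: ω = 2π·f = 2π·38.5 = 241.9 rad/s.
Step 2 — Component impedances:
  R: Z = R = 157 Ω
  L: Z = jωL = j·241.9·0.00119 = 0 + j0.2879 Ω
Step 3 — Series combination: Z_total = R + L = 157 + j0.2879 Ω = 157∠0.1° Ω.
Step 4 — Source phasor: V = 168∠0.0° V = 168 V.
Step 5 — Ohm's law: I = V / Z_total = (168) / (157 + j0.2879) = 1.07 - j0.001962 A.
Step 6 — Convert to polar: |I| = 1.07 A, ∠I = -0.1°.

I = 1.07∠-0.1° A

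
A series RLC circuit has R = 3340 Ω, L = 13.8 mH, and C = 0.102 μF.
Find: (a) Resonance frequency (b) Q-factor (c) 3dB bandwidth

Step 1 — Resonance condition Im(Z)=0 gives ω₀ = 1/√(LC).
Step 2 — ω₀ = 1/√(0.0138·1.02e-07) = 2.665e+04 rad/s.
Step 3 — f₀ = ω₀/(2π) = 4242 Hz.
Step 4 — Series Q: Q = ω₀L/R = 2.665e+04·0.0138/3340 = 0.1101.
Step 5 — 3dB bandwidth: Δω = ω₀/Q = 2.42e+05 rad/s; BW = Δω/(2π) = 3.852e+04 Hz.

(a) f₀ = 4242 Hz  (b) Q = 0.1101  (c) BW = 3.852e+04 Hz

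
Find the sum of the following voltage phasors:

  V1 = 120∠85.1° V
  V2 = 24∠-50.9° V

Step 1 — Convert each phasor to rectangular form:
  V1 = 120·(cos(85.1°) + j·sin(85.1°)) = 10.25 + j119.6 V
  V2 = 24·(cos(-50.9°) + j·sin(-50.9°)) = 15.14 - j18.63 V
Step 2 — Sum components: V_total = 25.39 + j100.9 V.
Step 3 — Convert to polar: |V_total| = 104.1 V, ∠V_total = 75.9°.

V_total = 104.1∠75.9° V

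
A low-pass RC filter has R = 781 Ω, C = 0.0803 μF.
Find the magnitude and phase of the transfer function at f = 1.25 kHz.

Step 1 — Angular frequency: ω = 2π·1250 = 7854 rad/s.
Step 2 — Transfer function: H(jω) = 1/(1 + jωRC).
Step 3 — Denominator: 1 + jωRC = 1 + j·7854·781·8.03e-08 = 1 + j0.4926.
Step 4 — H = 0.8048 - j0.3964.
Step 5 — Magnitude: |H| = 0.8971 (-0.9 dB); phase: φ = -26.2°.

|H| = 0.8971 (-0.9 dB), φ = -26.2°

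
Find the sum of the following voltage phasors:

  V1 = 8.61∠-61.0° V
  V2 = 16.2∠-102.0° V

Step 1 — Convert each phasor to rectangular form:
  V1 = 8.61·(cos(-61.0°) + j·sin(-61.0°)) = 4.174 - j7.53 V
  V2 = 16.2·(cos(-102.0°) + j·sin(-102.0°)) = -3.368 - j15.85 V
Step 2 — Sum components: V_total = 0.806 - j23.38 V.
Step 3 — Convert to polar: |V_total| = 23.39 V, ∠V_total = -88.0°.

V_total = 23.39∠-88.0° V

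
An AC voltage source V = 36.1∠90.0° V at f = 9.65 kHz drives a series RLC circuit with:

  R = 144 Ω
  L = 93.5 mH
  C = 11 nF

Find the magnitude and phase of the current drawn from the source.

Step 1 — Angular frequency: ω = 2π·f = 2π·9650 = 6.063e+04 rad/s.
Step 2 — Component impedances:
  R: Z = R = 144 Ω
  L: Z = jωL = j·6.063e+04·0.0935 = 0 + j5669 Ω
  C: Z = 1/(jωC) = -j/(ω·C) = 0 - j1499 Ω
Step 3 — Series combination: Z_total = R + L + C = 144 + j4170 Ω = 4172∠88.0° Ω.
Step 4 — Source phasor: V = 36.1∠90.0° V = 0 + j36.1 V.
Step 5 — Ohm's law: I = V / Z_total = (0 + j36.1) / (144 + j4170) = 0.008647 + j0.0002986 A.
Step 6 — Convert to polar: |I| = 0.008652 A, ∠I = 2.0°.

I = 0.008652∠2.0° A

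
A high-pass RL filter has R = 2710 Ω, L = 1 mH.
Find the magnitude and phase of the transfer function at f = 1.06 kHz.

Step 1 — Angular frequency: ω = 2π·1060 = 6660 rad/s.
Step 2 — Transfer function: H(jω) = jωL/(R + jωL).
Step 3 — Numerator jωL = j·6.66; denominator R + jωL = 2710 + j6.66.
Step 4 — H = 6.04e-06 + j0.002458.
Step 5 — Magnitude: |H| = 0.002458 (-52.2 dB); phase: φ = 89.9°.

|H| = 0.002458 (-52.2 dB), φ = 89.9°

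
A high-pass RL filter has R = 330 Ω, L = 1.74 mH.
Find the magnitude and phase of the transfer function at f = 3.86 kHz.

Step 1 — Angular frequency: ω = 2π·3860 = 2.425e+04 rad/s.
Step 2 — Transfer function: H(jω) = jωL/(R + jωL).
Step 3 — Numerator jωL = j·42.2; denominator R + jωL = 330 + j42.2.
Step 4 — H = 0.01609 + j0.1258.
Step 5 — Magnitude: |H| = 0.1268 (-17.9 dB); phase: φ = 82.7°.

|H| = 0.1268 (-17.9 dB), φ = 82.7°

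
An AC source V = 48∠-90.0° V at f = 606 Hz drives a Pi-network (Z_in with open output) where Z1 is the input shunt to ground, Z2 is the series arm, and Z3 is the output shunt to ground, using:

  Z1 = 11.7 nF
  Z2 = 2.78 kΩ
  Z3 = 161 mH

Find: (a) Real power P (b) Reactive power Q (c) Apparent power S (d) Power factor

Step 1 — Angular frequency: ω = 2π·f = 2π·606 = 3808 rad/s.
Step 2 — Component impedances:
  Z1: Z = 1/(jωC) = -j/(ω·C) = 0 - j2.245e+04 Ω
  Z2: Z = R = 2780 Ω
  Z3: Z = jωL = j·3808·0.161 = 0 + j613 Ω
Step 3 — With open output, the series arm Z2 and the output shunt Z3 appear in series to ground: Z2 + Z3 = 2780 + j613 Ω.
Step 4 — Parallel with input shunt Z1: Z_in = Z1 || (Z2 + Z3) = 2891 + j262.1 Ω = 2903∠5.2° Ω.
Step 5 — Source phasor: V = 48∠-90.0° V = 0 - j48 V.
Step 6 — Current: I = V / Z = -0.001493 - j0.01647 A = 0.01653∠-95.2° A.
Step 7 — Complex power: S = V·I* = 0.7903 + j0.07164 VA.
Step 8 — Real power: P = Re(S) = 0.7903 W.
Step 9 — Reactive power: Q = Im(S) = 0.07164 VAR.
Step 10 — Apparent power: |S| = 0.7936 VA.
Step 11 — Power factor: PF = P/|S| = 0.9959 (lagging).

(a) P = 0.7903 W  (b) Q = 0.07164 VAR  (c) S = 0.7936 VA  (d) PF = 0.9959 (lagging)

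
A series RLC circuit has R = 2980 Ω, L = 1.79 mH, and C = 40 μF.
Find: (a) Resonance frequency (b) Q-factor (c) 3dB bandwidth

Step 1 — Resonance condition Im(Z)=0 gives ω₀ = 1/√(LC).
Step 2 — ω₀ = 1/√(0.00179·4e-05) = 3737 rad/s.
Step 3 — f₀ = ω₀/(2π) = 594.8 Hz.
Step 4 — Series Q: Q = ω₀L/R = 3737·0.00179/2980 = 0.002245.
Step 5 — 3dB bandwidth: Δω = ω₀/Q = 1.665e+06 rad/s; BW = Δω/(2π) = 2.65e+05 Hz.

(a) f₀ = 594.8 Hz  (b) Q = 0.002245  (c) BW = 2.65e+05 Hz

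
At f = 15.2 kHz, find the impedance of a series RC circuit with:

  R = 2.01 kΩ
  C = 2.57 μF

Step 1 — Angular frequency: ω = 2π·f = 2π·1.52e+04 = 9.55e+04 rad/s.
Step 2 — Component impedances:
  R: Z = R = 2010 Ω
  C: Z = 1/(jωC) = -j/(ω·C) = 0 - j4.074 Ω
Step 3 — Series combination: Z_total = R + C = 2010 - j4.074 Ω = 2010∠-0.1° Ω.

Z = 2010 - j4.074 Ω = 2010∠-0.1° Ω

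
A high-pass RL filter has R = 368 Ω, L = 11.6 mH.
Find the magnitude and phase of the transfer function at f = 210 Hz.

Step 1 — Angular frequency: ω = 2π·210 = 1319 rad/s.
Step 2 — Transfer function: H(jω) = jωL/(R + jωL).
Step 3 — Numerator jωL = j·15.31; denominator R + jωL = 368 + j15.31.
Step 4 — H = 0.001727 + j0.04152.
Step 5 — Magnitude: |H| = 0.04156 (-27.6 dB); phase: φ = 87.6°.

|H| = 0.04156 (-27.6 dB), φ = 87.6°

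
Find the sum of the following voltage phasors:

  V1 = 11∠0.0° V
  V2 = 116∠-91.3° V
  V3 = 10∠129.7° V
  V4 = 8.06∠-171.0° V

Step 1 — Convert each phasor to rectangular form:
  V1 = 11·(cos(0.0°) + j·sin(0.0°)) = 11 V
  V2 = 116·(cos(-91.3°) + j·sin(-91.3°)) = -2.632 - j116 V
  V3 = 10·(cos(129.7°) + j·sin(129.7°)) = -6.388 + j7.694 V
  V4 = 8.06·(cos(-171.0°) + j·sin(-171.0°)) = -7.961 - j1.261 V
Step 2 — Sum components: V_total = -5.98 - j109.5 V.
Step 3 — Convert to polar: |V_total| = 109.7 V, ∠V_total = -93.1°.

V_total = 109.7∠-93.1° V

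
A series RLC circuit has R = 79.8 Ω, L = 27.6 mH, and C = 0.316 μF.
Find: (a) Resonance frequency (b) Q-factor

Step 1 — Resonance condition Im(Z)=0 gives ω₀ = 1/√(LC).
Step 2 — ω₀ = 1/√(0.0276·3.16e-07) = 1.071e+04 rad/s.
Step 3 — f₀ = ω₀/(2π) = 1704 Hz.
Step 4 — Series Q: Q = ω₀L/R = 1.071e+04·0.0276/79.8 = 3.703.

(a) f₀ = 1704 Hz  (b) Q = 3.703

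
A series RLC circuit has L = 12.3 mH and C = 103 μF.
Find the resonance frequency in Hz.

Step 1 — Resonance condition Im(Z)=0 gives ω₀ = 1/√(LC).
Step 2 — ω₀ = 1/√(0.0123·0.000103) = 888.4 rad/s.
Step 3 — f₀ = ω₀/(2π) = 141.4 Hz.

f₀ = 141.4 Hz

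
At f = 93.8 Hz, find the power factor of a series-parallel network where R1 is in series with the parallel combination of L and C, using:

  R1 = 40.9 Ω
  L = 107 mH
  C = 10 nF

Step 1 — Angular frequency: ω = 2π·f = 2π·93.8 = 589.4 rad/s.
Step 2 — Component impedances:
  R1: Z = R = 40.9 Ω
  L: Z = jωL = j·589.4·0.107 = 0 + j63.06 Ω
  C: Z = 1/(jωC) = -j/(ω·C) = 0 - j1.697e+05 Ω
Step 3 — Parallel branch: L || C = 1/(1/L + 1/C) = 0 + j63.09 Ω.
Step 4 — Series with R1: Z_total = R1 + (L || C) = 40.9 + j63.09 Ω = 75.18∠57.0° Ω.
Step 5 — Power factor: PF = cos(φ) = Re(Z)/|Z| = 40.9/75.18 = 0.544.
Step 6 — Type: Im(Z) = 63.09 ⇒ lagging (phase φ = 57.0°).

PF = 0.544 (lagging, φ = 57.0°)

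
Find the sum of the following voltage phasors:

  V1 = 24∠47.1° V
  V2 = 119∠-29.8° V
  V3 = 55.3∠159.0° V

Step 1 — Convert each phasor to rectangular form:
  V1 = 24·(cos(47.1°) + j·sin(47.1°)) = 16.34 + j17.58 V
  V2 = 119·(cos(-29.8°) + j·sin(-29.8°)) = 103.3 - j59.14 V
  V3 = 55.3·(cos(159.0°) + j·sin(159.0°)) = -51.63 + j19.82 V
Step 2 — Sum components: V_total = 67.97 - j21.74 V.
Step 3 — Convert to polar: |V_total| = 71.37 V, ∠V_total = -17.7°.

V_total = 71.37∠-17.7° V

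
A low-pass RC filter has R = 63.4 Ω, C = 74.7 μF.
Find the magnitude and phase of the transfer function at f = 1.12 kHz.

Step 1 — Angular frequency: ω = 2π·1120 = 7037 rad/s.
Step 2 — Transfer function: H(jω) = 1/(1 + jωRC).
Step 3 — Denominator: 1 + jωRC = 1 + j·7037·63.4·7.47e-05 = 1 + j33.33.
Step 4 — H = 0.0008995 - j0.02998.
Step 5 — Magnitude: |H| = 0.02999 (-30.5 dB); phase: φ = -88.3°.

|H| = 0.02999 (-30.5 dB), φ = -88.3°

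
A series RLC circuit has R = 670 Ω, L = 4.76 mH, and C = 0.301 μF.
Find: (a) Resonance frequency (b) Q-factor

Step 1 — Resonance condition Im(Z)=0 gives ω₀ = 1/√(LC).
Step 2 — ω₀ = 1/√(0.00476·3.01e-07) = 2.642e+04 rad/s.
Step 3 — f₀ = ω₀/(2π) = 4205 Hz.
Step 4 — Series Q: Q = ω₀L/R = 2.642e+04·0.00476/670 = 0.1877.

(a) f₀ = 4205 Hz  (b) Q = 0.1877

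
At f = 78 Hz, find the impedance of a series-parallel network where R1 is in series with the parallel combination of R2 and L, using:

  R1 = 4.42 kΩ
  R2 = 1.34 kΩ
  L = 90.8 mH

Step 1 — Angular frequency: ω = 2π·f = 2π·78 = 490.1 rad/s.
Step 2 — Component impedances:
  R1: Z = R = 4420 Ω
  R2: Z = R = 1340 Ω
  L: Z = jωL = j·490.1·0.0908 = 0 + j44.5 Ω
Step 3 — Parallel branch: R2 || L = 1/(1/R2 + 1/L) = 1.476 + j44.45 Ω.
Step 4 — Series with R1: Z_total = R1 + (R2 || L) = 4421 + j44.45 Ω = 4422∠0.6° Ω.

Z = 4421 + j44.45 Ω = 4422∠0.6° Ω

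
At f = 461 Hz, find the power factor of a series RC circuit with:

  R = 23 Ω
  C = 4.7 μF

Step 1 — Angular frequency: ω = 2π·f = 2π·461 = 2897 rad/s.
Step 2 — Component impedances:
  R: Z = R = 23 Ω
  C: Z = 1/(jωC) = -j/(ω·C) = 0 - j73.45 Ω
Step 3 — Series combination: Z_total = R + C = 23 - j73.45 Ω = 76.97∠-72.6° Ω.
Step 4 — Power factor: PF = cos(φ) = Re(Z)/|Z| = 23/76.97 = 0.2988.
Step 5 — Type: Im(Z) = -73.45 ⇒ leading (phase φ = -72.6°).

PF = 0.2988 (leading, φ = -72.6°)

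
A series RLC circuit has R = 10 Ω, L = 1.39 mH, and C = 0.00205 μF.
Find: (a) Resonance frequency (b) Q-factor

Step 1 — Resonance condition Im(Z)=0 gives ω₀ = 1/√(LC).
Step 2 — ω₀ = 1/√(0.00139·2.05e-09) = 5.924e+05 rad/s.
Step 3 — f₀ = ω₀/(2π) = 9.428e+04 Hz.
Step 4 — Series Q: Q = ω₀L/R = 5.924e+05·0.00139/10 = 82.34.

(a) f₀ = 9.428e+04 Hz  (b) Q = 82.34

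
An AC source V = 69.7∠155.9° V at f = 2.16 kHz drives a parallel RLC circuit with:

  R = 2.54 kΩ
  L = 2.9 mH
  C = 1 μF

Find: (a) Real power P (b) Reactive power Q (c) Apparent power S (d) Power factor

Step 1 — Angular frequency: ω = 2π·f = 2π·2160 = 1.357e+04 rad/s.
Step 2 — Component impedances:
  R: Z = R = 2540 Ω
  L: Z = jωL = j·1.357e+04·0.0029 = 0 + j39.36 Ω
  C: Z = 1/(jωC) = -j/(ω·C) = 0 - j73.68 Ω
Step 3 — Parallel combination: 1/Z_total = 1/R + 1/L + 1/C; Z_total = 2.807 + j84.39 Ω = 84.44∠88.1° Ω.
Step 4 — Source phasor: V = 69.7∠155.9° V = -63.62 + j28.46 V.
Step 5 — Current: I = V / Z = 0.3118 + j0.7643 A = 0.8254∠67.8° A.
Step 6 — Complex power: S = V·I* = 1.913 + j57.5 VA.
Step 7 — Real power: P = Re(S) = 1.913 W.
Step 8 — Reactive power: Q = Im(S) = 57.5 VAR.
Step 9 — Apparent power: |S| = 57.53 VA.
Step 10 — Power factor: PF = P/|S| = 0.03324 (lagging).

(a) P = 1.913 W  (b) Q = 57.5 VAR  (c) S = 57.53 VA  (d) PF = 0.03324 (lagging)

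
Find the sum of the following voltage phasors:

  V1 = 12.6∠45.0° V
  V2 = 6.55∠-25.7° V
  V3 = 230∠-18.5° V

Step 1 — Convert each phasor to rectangular form:
  V1 = 12.6·(cos(45.0°) + j·sin(45.0°)) = 8.91 + j8.91 V
  V2 = 6.55·(cos(-25.7°) + j·sin(-25.7°)) = 5.902 - j2.84 V
  V3 = 230·(cos(-18.5°) + j·sin(-18.5°)) = 218.1 - j72.98 V
Step 2 — Sum components: V_total = 232.9 - j66.91 V.
Step 3 — Convert to polar: |V_total| = 242.3 V, ∠V_total = -16.0°.

V_total = 242.3∠-16.0° V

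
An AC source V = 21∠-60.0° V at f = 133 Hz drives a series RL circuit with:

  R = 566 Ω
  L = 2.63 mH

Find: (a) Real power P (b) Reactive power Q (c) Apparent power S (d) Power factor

Step 1 — Angular frequency: ω = 2π·f = 2π·133 = 835.7 rad/s.
Step 2 — Component impedances:
  R: Z = R = 566 Ω
  L: Z = jωL = j·835.7·0.00263 = 0 + j2.198 Ω
Step 3 — Series combination: Z_total = R + L = 566 + j2.198 Ω = 566∠0.2° Ω.
Step 4 — Source phasor: V = 21∠-60.0° V = 10.5 - j18.19 V.
Step 5 — Current: I = V / Z = 0.01843 - j0.0322 A = 0.0371∠-60.2° A.
Step 6 — Complex power: S = V·I* = 0.7791 + j0.003025 VA.
Step 7 — Real power: P = Re(S) = 0.7791 W.
Step 8 — Reactive power: Q = Im(S) = 0.003025 VAR.
Step 9 — Apparent power: |S| = 0.7791 VA.
Step 10 — Power factor: PF = P/|S| = 1 (lagging).

(a) P = 0.7791 W  (b) Q = 0.003025 VAR  (c) S = 0.7791 VA  (d) PF = 1 (lagging)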